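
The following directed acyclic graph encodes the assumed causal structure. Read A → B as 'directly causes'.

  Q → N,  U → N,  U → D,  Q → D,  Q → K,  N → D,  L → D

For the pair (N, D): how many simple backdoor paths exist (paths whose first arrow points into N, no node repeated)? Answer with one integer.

2

A backdoor path from N to D is any simple undirected path whose first edge points into N (i.e. leaves N via a parent).
Parents of N: {Q, U}.
Enumerating:
  P1: N <- U -> D
  P2: N <- Q -> D
That exhausts the simple backdoor paths. Count: 2.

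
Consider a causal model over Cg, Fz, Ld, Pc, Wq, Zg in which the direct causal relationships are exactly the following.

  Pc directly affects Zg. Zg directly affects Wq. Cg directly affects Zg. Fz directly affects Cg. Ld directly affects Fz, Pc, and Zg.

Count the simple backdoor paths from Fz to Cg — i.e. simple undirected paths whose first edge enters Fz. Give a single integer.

2

A backdoor path from Fz to Cg is any simple undirected path whose first edge points into Fz (i.e. leaves Fz via a parent).
Parents of Fz: {Ld}.
Enumerating:
  P1: Fz <- Ld -> Pc -> Zg <- Cg
  P2: Fz <- Ld -> Zg <- Cg
That exhausts the simple backdoor paths. Count: 2.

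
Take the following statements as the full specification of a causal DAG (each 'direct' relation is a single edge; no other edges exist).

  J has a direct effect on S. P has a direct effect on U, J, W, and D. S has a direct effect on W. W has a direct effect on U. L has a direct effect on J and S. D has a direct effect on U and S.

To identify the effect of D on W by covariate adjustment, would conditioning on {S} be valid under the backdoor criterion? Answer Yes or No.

No

Backdoor paths from D to W (paths whose first edge points into D):
  P1: D <- P -> J <- L -> S -> W
  P2: D <- P -> J -> S -> W
  P3: D <- P -> W
  P4: D <- P -> U <- W
Condition 1 (no descendant of D in the set): FAILS — S is a descendant of D.
Condition 2 (every backdoor path blocked by {S}):
  P1: blocked at chain node S ∈ conditioning set.
  P2: blocked at chain node S ∈ conditioning set.
  P3: open — no interior node is in the conditioning set.
  P4: blocked at collider U (neither it nor any descendant is in the conditioning set).
{S} does not satisfy the backdoor criterion.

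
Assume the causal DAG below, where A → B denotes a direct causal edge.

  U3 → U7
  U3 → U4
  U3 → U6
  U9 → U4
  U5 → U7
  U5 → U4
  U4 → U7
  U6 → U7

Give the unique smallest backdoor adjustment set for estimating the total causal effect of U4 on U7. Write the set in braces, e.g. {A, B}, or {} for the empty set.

{U3, U5}

Variables eligible for adjustment (non-descendants of U4, excluding U4 and U7): {U3, U5, U6, U9}.
Backdoor paths from U4 to U7:
  P1: U4 <- U3 -> U6 -> U7
  P2: U4 <- U3 -> U7
  P3: U4 <- U5 -> U7
The empty set is not sufficient: P1 (U4 <- U3 -> U6 -> U7) has no collider blocking it and no conditioned non-collider, so it is open.
Try {U3, U5}:
  P1: blocked at fork node U3 ∈ conditioning set.
  P2: blocked at fork node U3 ∈ conditioning set.
  P3: blocked at fork node U5 ∈ conditioning set.
{U3, U5} contains no descendant of U4 and blocks every backdoor path.
Every element of {U3, U5} is needed (dropping U3 leaves P1 open; dropping U5 leaves P3 open), so no proper subset is valid.
Among all size-2 subsets of the eligible variables, only {U3, U5} blocks every backdoor path, so it is the unique smallest valid adjustment set.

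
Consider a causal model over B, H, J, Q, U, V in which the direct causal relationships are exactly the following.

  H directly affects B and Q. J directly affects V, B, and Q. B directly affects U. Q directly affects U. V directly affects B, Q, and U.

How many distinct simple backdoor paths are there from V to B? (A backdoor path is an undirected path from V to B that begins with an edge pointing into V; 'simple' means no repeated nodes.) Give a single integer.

A backdoor path from V to B is any simple undirected path whose first edge points into V (i.e. leaves V via a parent).
Parents of V: {J}.
Enumerating:
  P1: V <- J -> Q <- H -> B
  P2: V <- J -> Q -> U <- B
  P3: V <- J -> B
That exhausts the simple backdoor paths. Count: 3.

3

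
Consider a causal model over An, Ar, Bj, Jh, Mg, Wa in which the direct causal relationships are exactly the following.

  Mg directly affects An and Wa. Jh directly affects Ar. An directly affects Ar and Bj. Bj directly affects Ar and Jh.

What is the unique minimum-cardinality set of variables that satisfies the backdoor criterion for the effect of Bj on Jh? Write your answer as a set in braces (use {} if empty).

{}

Variables eligible for adjustment (non-descendants of Bj, excluding Bj and Jh): {An, Mg, Wa}.
Backdoor paths from Bj to Jh:
  P1: Bj <- An -> Ar <- Jh
Each backdoor path contains an unconditioned collider, so every path is already blocked with the empty conditioning set:
  P1: blocked at collider Ar (neither it nor any descendant is in the conditioning set).
The empty set is therefore the unique smallest valid set.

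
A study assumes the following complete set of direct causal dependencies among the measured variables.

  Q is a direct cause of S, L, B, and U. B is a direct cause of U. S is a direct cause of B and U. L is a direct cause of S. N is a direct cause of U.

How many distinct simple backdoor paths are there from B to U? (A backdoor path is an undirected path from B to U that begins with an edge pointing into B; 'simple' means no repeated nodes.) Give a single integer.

6

A backdoor path from B to U is any simple undirected path whose first edge points into B (i.e. leaves B via a parent).
Parents of B: {Q, S}.
Enumerating:
  P1: B <- Q -> L -> S -> U
  P2: B <- Q -> S -> U
  P3: B <- Q -> U
  P4: B <- S <- Q -> U
  P5: B <- S <- L <- Q -> U
  P6: B <- S -> U
That exhausts the simple backdoor paths. Count: 6.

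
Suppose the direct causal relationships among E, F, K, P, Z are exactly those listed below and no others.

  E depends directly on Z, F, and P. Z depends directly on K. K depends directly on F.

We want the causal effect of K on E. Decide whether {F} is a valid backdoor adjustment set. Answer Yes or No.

Yes

Backdoor paths from K to E (paths whose first edge points into K):
  P1: K <- F -> E
Condition 1 (no descendant of K in the set): holds — descendants of K are {E, Z}; none are in {F}.
Condition 2 (every backdoor path blocked by {F}):
  P1: blocked at fork node F ∈ conditioning set.
{F} satisfies the backdoor criterion.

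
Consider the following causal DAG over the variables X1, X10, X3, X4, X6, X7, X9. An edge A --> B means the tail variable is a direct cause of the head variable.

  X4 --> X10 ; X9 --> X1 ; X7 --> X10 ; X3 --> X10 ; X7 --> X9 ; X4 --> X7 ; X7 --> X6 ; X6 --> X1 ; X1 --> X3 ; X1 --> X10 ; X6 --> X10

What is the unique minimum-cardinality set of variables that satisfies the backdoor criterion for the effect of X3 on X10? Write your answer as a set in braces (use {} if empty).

Variables eligible for adjustment (non-descendants of X3, excluding X3 and X10): {X1, X4, X6, X7, X9}.
Backdoor paths from X3 to X10:
  P1: X3 <- X1 <- X6 <- X7 <- X4 -> X10
  P2: X3 <- X1 <- X6 <- X7 -> X10
  P3: X3 <- X1 <- X6 -> X10
  P4: X3 <- X1 <- X9 <- X7 <- X4 -> X10
  P5: X3 <- X1 <- X9 <- X7 -> X6 -> X10
  P6: X3 <- X1 <- X9 <- X7 -> X10
  P7: X3 <- X1 -> X10
The empty set is not sufficient: P1 (X3 <- X1 <- X6 <- X7 <- X4 -> X10) has no collider blocking it and no conditioned non-collider, so it is open.
Try {X1}:
  P1: blocked at chain node X1 ∈ conditioning set.
  P2: blocked at chain node X1 ∈ conditioning set.
  P3: blocked at chain node X1 ∈ conditioning set.
  P4: blocked at chain node X1 ∈ conditioning set.
  P5: blocked at chain node X1 ∈ conditioning set.
  P6: blocked at chain node X1 ∈ conditioning set.
  P7: blocked at fork node X1 ∈ conditioning set.
{X1} contains no descendant of X3 and blocks every backdoor path.
No other singleton works — e.g. {X4} leaves P2 open — so {X1} is the unique smallest valid adjustment set.

{X1}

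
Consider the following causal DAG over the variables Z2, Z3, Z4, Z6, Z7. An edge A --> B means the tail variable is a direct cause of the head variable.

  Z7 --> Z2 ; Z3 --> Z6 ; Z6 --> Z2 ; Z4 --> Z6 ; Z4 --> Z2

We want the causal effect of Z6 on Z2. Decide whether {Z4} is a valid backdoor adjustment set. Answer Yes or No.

Backdoor paths from Z6 to Z2 (paths whose first edge points into Z6):
  P1: Z6 <- Z4 -> Z2
Condition 1 (no descendant of Z6 in the set): holds — descendants of Z6 are {Z2}; none are in {Z4}.
Condition 2 (every backdoor path blocked by {Z4}):
  P1: blocked at fork node Z4 ∈ conditioning set.
{Z4} satisfies the backdoor criterion.

Yes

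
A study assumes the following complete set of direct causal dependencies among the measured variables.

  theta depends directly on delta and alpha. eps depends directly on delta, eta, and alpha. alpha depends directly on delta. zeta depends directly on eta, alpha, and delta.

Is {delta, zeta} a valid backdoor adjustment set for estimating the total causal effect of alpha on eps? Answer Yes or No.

No

Backdoor paths from alpha to eps (paths whose first edge points into alpha):
  P1: alpha <- delta -> eps
  P2: alpha <- delta -> zeta <- eta -> eps
Condition 1 (no descendant of alpha in the set): FAILS — zeta is a descendant of alpha.
Condition 2 (every backdoor path blocked by {delta, zeta}):
  P1: blocked at fork node delta ∈ conditioning set.
  P2: blocked at fork node delta ∈ conditioning set.
{delta, zeta} does not satisfy the backdoor criterion.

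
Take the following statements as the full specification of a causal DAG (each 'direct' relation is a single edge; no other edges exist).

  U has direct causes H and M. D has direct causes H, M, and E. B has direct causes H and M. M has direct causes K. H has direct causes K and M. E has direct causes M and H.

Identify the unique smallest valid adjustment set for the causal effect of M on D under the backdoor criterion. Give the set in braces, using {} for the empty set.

{K}

Variables eligible for adjustment (non-descendants of M, excluding M and D): {K}.
Backdoor paths from M to D:
  P1: M <- K -> H -> E -> D
  P2: M <- K -> H -> D
The empty set is not sufficient: P1 (M <- K -> H -> E -> D) has no collider blocking it and no conditioned non-collider, so it is open.
Try {K}:
  P1: blocked at fork node K ∈ conditioning set.
  P2: blocked at fork node K ∈ conditioning set.
{K} contains no descendant of M and blocks every backdoor path.
{K} is the unique smallest valid adjustment set.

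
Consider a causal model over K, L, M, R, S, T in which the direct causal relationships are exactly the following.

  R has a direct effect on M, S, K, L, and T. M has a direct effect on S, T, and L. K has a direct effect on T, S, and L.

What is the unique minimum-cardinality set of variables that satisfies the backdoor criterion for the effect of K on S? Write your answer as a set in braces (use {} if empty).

{R}

Variables eligible for adjustment (non-descendants of K, excluding K and S): {M, R}.
Backdoor paths from K to S:
  P1: K <- R -> M -> S
  P2: K <- R -> L <- M -> S
  P3: K <- R -> T <- M -> S
  P4: K <- R -> S
The empty set is not sufficient: P1 (K <- R -> M -> S) has no collider blocking it and no conditioned non-collider, so it is open.
Try {R}:
  P1: blocked at fork node R ∈ conditioning set.
  P2: blocked at fork node R ∈ conditioning set.
  P3: blocked at fork node R ∈ conditioning set.
  P4: blocked at fork node R ∈ conditioning set.
{R} contains no descendant of K and blocks every backdoor path.
No other singleton works — e.g. {M} leaves P4 open — so {R} is the unique smallest valid adjustment set.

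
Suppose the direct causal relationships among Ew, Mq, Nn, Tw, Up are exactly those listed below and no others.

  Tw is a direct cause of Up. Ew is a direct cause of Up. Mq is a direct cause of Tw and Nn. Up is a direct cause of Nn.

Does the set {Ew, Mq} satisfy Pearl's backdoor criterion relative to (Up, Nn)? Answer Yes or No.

Backdoor paths from Up to Nn (paths whose first edge points into Up):
  P1: Up <- Tw <- Mq -> Nn
Condition 1 (no descendant of Up in the set): holds — descendants of Up are {Nn}; none are in {Ew, Mq}.
Condition 2 (every backdoor path blocked by {Ew, Mq}):
  P1: blocked at fork node Mq ∈ conditioning set.
{Ew, Mq} satisfies the backdoor criterion.

Yes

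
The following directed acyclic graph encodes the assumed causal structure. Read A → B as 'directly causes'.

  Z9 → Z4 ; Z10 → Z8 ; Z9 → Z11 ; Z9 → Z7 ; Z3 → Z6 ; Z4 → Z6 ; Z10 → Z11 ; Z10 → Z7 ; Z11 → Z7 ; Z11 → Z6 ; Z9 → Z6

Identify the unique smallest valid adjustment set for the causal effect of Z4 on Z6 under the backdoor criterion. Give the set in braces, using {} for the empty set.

Variables eligible for adjustment (non-descendants of Z4, excluding Z4 and Z6): {Z10, Z11, Z3, Z7, Z8, Z9}.
Backdoor paths from Z4 to Z6:
  P1: Z4 <- Z9 -> Z11 -> Z6
  P2: Z4 <- Z9 -> Z7 <- Z10 -> Z11 -> Z6
  P3: Z4 <- Z9 -> Z7 <- Z11 -> Z6
  P4: Z4 <- Z9 -> Z6
The empty set is not sufficient: P1 (Z4 <- Z9 -> Z11 -> Z6) has no collider blocking it and no conditioned non-collider, so it is open.
Try {Z9}:
  P1: blocked at fork node Z9 ∈ conditioning set.
  P2: blocked at fork node Z9 ∈ conditioning set.
  P3: blocked at fork node Z9 ∈ conditioning set.
  P4: blocked at fork node Z9 ∈ conditioning set.
{Z9} contains no descendant of Z4 and blocks every backdoor path.
No other singleton works — e.g. {Z10} leaves P1 open — so {Z9} is the unique smallest valid adjustment set.

{Z9}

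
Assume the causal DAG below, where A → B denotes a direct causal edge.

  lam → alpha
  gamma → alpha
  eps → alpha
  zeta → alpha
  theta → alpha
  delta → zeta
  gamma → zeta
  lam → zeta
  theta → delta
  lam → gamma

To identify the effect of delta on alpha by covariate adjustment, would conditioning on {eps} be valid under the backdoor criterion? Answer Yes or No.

Backdoor paths from delta to alpha (paths whose first edge points into delta):
  P1: delta <- theta -> alpha
Condition 1 (no descendant of delta in the set): holds — descendants of delta are {alpha, zeta}; none are in {eps}.
Condition 2 (every backdoor path blocked by {eps}):
  P1: open — no interior node is in the conditioning set.
{eps} does not satisfy the backdoor criterion.

No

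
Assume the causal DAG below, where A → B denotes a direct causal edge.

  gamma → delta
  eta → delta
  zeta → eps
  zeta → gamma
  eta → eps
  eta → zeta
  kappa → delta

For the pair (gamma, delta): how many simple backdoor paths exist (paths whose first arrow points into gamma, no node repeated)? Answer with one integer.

A backdoor path from gamma to delta is any simple undirected path whose first edge points into gamma (i.e. leaves gamma via a parent).
Parents of gamma: {zeta}.
Enumerating:
  P1: gamma <- zeta <- eta -> delta
  P2: gamma <- zeta -> eps <- eta -> delta
That exhausts the simple backdoor paths. Count: 2.

2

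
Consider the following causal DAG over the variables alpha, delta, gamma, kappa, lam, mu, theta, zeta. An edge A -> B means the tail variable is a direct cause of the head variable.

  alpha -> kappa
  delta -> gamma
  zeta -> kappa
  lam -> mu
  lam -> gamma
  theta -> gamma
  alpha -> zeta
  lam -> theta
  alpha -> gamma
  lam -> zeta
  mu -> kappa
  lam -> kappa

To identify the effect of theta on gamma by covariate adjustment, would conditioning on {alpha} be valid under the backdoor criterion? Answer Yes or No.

No

Backdoor paths from theta to gamma (paths whose first edge points into theta):
  P1: theta <- lam -> mu -> kappa <- alpha -> gamma
  P2: theta <- lam -> mu -> kappa <- zeta <- alpha -> gamma
  P3: theta <- lam -> zeta <- alpha -> gamma
  P4: theta <- lam -> zeta -> kappa <- alpha -> gamma
  P5: theta <- lam -> kappa <- alpha -> gamma
  P6: theta <- lam -> kappa <- zeta <- alpha -> gamma
  P7: theta <- lam -> gamma
Condition 1 (no descendant of theta in the set): holds — descendants of theta are {gamma}; none are in {alpha}.
Condition 2 (every backdoor path blocked by {alpha}):
  P1: blocked at collider kappa (neither it nor any descendant is in the conditioning set).
  P2: blocked at collider kappa (neither it nor any descendant is in the conditioning set).
  P3: blocked at collider zeta (neither it nor any descendant is in the conditioning set).
  P4: blocked at collider kappa (neither it nor any descendant is in the conditioning set).
  P5: blocked at collider kappa (neither it nor any descendant is in the conditioning set).
  P6: blocked at collider kappa (neither it nor any descendant is in the conditioning set).
  P7: open — no interior node is in the conditioning set.
{alpha} does not satisfy the backdoor criterion.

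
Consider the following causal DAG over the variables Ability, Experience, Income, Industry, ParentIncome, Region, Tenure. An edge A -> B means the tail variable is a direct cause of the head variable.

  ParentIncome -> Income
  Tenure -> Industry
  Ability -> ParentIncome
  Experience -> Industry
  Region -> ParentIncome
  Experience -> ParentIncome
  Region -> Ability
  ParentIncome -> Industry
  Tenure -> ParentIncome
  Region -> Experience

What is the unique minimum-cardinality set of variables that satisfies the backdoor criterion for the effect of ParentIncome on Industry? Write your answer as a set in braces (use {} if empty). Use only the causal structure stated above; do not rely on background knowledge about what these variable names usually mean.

{Experience, Tenure}

Variables eligible for adjustment (non-descendants of ParentIncome, excluding ParentIncome and Industry): {Ability, Experience, Region, Tenure}.
Backdoor paths from ParentIncome to Industry:
  P1: ParentIncome <- Region -> Experience -> Industry
  P2: ParentIncome <- Tenure -> Industry
  P3: ParentIncome <- Ability <- Region -> Experience -> Industry
  P4: ParentIncome <- Experience -> Industry
The empty set is not sufficient: P1 (ParentIncome <- Region -> Experience -> Industry) has no collider blocking it and no conditioned non-collider, so it is open.
Try {Experience, Tenure}:
  P1: blocked at chain node Experience ∈ conditioning set.
  P2: blocked at fork node Tenure ∈ conditioning set.
  P3: blocked at chain node Experience ∈ conditioning set.
  P4: blocked at fork node Experience ∈ conditioning set.
{Experience, Tenure} contains no descendant of ParentIncome and blocks every backdoor path.
Every element of {Experience, Tenure} is needed (dropping Experience leaves P1 open; dropping Tenure leaves P2 open), so no proper subset is valid.
Among all size-2 subsets of the eligible variables, only {Experience, Tenure} blocks every backdoor path, so it is the unique smallest valid adjustment set.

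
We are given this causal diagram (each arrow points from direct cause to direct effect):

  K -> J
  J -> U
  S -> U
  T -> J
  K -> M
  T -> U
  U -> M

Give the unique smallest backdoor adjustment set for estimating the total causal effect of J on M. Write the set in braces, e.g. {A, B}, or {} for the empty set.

{K, T}

Variables eligible for adjustment (non-descendants of J, excluding J and M): {K, S, T}.
Backdoor paths from J to M:
  P1: J <- K -> M
  P2: J <- T -> U -> M
The empty set is not sufficient: P1 (J <- K -> M) has no collider blocking it and no conditioned non-collider, so it is open.
Try {K, T}:
  P1: blocked at fork node K ∈ conditioning set.
  P2: blocked at fork node T ∈ conditioning set.
{K, T} contains no descendant of J and blocks every backdoor path.
Every element of {K, T} is needed (dropping K leaves P1 open; dropping T leaves P2 open), so no proper subset is valid.
Among all size-2 subsets of the eligible variables, only {K, T} blocks every backdoor path, so it is the unique smallest valid adjustment set.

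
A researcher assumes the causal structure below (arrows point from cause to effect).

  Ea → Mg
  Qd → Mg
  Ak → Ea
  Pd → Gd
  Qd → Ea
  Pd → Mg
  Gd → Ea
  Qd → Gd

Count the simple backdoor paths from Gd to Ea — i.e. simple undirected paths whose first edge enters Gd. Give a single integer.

4

A backdoor path from Gd to Ea is any simple undirected path whose first edge points into Gd (i.e. leaves Gd via a parent).
Parents of Gd: {Pd, Qd}.
Enumerating:
  P1: Gd <- Pd -> Mg <- Qd -> Ea
  P2: Gd <- Pd -> Mg <- Ea
  P3: Gd <- Qd -> Ea
  P4: Gd <- Qd -> Mg <- Ea
That exhausts the simple backdoor paths. Count: 4.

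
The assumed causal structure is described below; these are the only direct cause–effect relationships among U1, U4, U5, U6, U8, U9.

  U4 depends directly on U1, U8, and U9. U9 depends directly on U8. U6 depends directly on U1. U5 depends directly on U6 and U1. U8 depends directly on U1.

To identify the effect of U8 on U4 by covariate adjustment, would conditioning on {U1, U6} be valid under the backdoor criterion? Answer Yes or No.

Yes

Backdoor paths from U8 to U4 (paths whose first edge points into U8):
  P1: U8 <- U1 -> U4
Condition 1 (no descendant of U8 in the set): holds — descendants of U8 are {U4, U9}; none are in {U1, U6}.
Condition 2 (every backdoor path blocked by {U1, U6}):
  P1: blocked at fork node U1 ∈ conditioning set.
{U1, U6} satisfies the backdoor criterion.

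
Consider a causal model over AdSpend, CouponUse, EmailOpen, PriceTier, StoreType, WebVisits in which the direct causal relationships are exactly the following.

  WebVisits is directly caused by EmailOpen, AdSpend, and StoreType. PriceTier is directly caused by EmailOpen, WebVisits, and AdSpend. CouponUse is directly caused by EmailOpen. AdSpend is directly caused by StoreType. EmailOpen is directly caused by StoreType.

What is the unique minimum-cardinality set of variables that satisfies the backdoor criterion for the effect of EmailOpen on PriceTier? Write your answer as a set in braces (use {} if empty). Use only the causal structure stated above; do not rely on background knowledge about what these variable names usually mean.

{StoreType}

Variables eligible for adjustment (non-descendants of EmailOpen, excluding EmailOpen and PriceTier): {AdSpend, StoreType}.
Backdoor paths from EmailOpen to PriceTier:
  P1: EmailOpen <- StoreType -> AdSpend -> WebVisits -> PriceTier
  P2: EmailOpen <- StoreType -> AdSpend -> PriceTier
  P3: EmailOpen <- StoreType -> WebVisits <- AdSpend -> PriceTier
  P4: EmailOpen <- StoreType -> WebVisits -> PriceTier
The empty set is not sufficient: P1 (EmailOpen <- StoreType -> AdSpend -> WebVisits -> PriceTier) has no collider blocking it and no conditioned non-collider, so it is open.
Try {StoreType}:
  P1: blocked at fork node StoreType ∈ conditioning set.
  P2: blocked at fork node StoreType ∈ conditioning set.
  P3: blocked at fork node StoreType ∈ conditioning set.
  P4: blocked at fork node StoreType ∈ conditioning set.
{StoreType} contains no descendant of EmailOpen and blocks every backdoor path.
No other singleton works — e.g. {AdSpend} leaves P4 open — so {StoreType} is the unique smallest valid adjustment set.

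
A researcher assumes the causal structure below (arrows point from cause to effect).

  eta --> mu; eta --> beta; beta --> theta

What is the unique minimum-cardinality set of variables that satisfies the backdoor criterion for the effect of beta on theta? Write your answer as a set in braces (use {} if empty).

Variables eligible for adjustment (non-descendants of beta, excluding beta and theta): {eta, mu}.
Backdoor paths from beta to theta:
  (none)
With no backdoor paths the empty set already satisfies the criterion, and it is trivially minimal.

{}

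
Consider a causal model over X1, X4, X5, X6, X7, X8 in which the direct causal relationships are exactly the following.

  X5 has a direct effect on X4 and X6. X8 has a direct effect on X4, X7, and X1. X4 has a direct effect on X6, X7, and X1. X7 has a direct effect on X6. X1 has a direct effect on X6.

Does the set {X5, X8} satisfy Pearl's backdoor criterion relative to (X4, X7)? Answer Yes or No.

Yes

Backdoor paths from X4 to X7 (paths whose first edge points into X4):
  P1: X4 <- X5 -> X6 <- X7
  P2: X4 <- X5 -> X6 <- X1 <- X8 -> X7
  P3: X4 <- X8 -> X7
  P4: X4 <- X8 -> X1 -> X6 <- X7
Condition 1 (no descendant of X4 in the set): holds — descendants of X4 are {X1, X6, X7}; none are in {X5, X8}.
Condition 2 (every backdoor path blocked by {X5, X8}):
  P1: blocked at fork node X5 ∈ conditioning set.
  P2: blocked at fork node X5 ∈ conditioning set.
  P3: blocked at fork node X8 ∈ conditioning set.
  P4: blocked at fork node X8 ∈ conditioning set.
{X5, X8} satisfies the backdoor criterion.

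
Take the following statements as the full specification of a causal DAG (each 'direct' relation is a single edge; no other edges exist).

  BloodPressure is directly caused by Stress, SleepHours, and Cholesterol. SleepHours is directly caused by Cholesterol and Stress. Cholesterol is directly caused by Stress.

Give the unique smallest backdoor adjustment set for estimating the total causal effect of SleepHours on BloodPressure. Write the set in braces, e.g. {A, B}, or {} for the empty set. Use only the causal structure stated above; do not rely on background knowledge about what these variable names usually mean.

Variables eligible for adjustment (non-descendants of SleepHours, excluding SleepHours and BloodPressure): {Cholesterol, Stress}.
Backdoor paths from SleepHours to BloodPressure:
  P1: SleepHours <- Stress -> Cholesterol -> BloodPressure
  P2: SleepHours <- Stress -> BloodPressure
  P3: SleepHours <- Cholesterol <- Stress -> BloodPressure
  P4: SleepHours <- Cholesterol -> BloodPressure
The empty set is not sufficient: P1 (SleepHours <- Stress -> Cholesterol -> BloodPressure) has no collider blocking it and no conditioned non-collider, so it is open.
Try {Cholesterol, Stress}:
  P1: blocked at fork node Stress ∈ conditioning set.
  P2: blocked at fork node Stress ∈ conditioning set.
  P3: blocked at chain node Cholesterol ∈ conditioning set.
  P4: blocked at fork node Cholesterol ∈ conditioning set.
{Cholesterol, Stress} contains no descendant of SleepHours and blocks every backdoor path.
Every element of {Cholesterol, Stress} is needed (dropping Cholesterol leaves P4 open; dropping Stress leaves P2 open), so no proper subset is valid.
Among all size-2 subsets of the eligible variables, only {Cholesterol, Stress} blocks every backdoor path, so it is the unique smallest valid adjustment set.

{Cholesterol, Stress}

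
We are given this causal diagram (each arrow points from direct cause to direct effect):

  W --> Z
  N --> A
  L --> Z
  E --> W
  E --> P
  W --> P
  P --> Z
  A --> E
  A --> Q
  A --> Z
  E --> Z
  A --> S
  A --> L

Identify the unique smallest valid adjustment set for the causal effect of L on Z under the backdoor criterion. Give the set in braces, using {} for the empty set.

{A}

Variables eligible for adjustment (non-descendants of L, excluding L and Z): {A, E, N, P, Q, S, W}.
Backdoor paths from L to Z:
  P1: L <- A -> E -> W -> P -> Z
  P2: L <- A -> E -> W -> Z
  P3: L <- A -> E -> P <- W -> Z
  P4: L <- A -> E -> P -> Z
  P5: L <- A -> E -> Z
  P6: L <- A -> Z
The empty set is not sufficient: P1 (L <- A -> E -> W -> P -> Z) has no collider blocking it and no conditioned non-collider, so it is open.
Try {A}:
  P1: blocked at fork node A ∈ conditioning set.
  P2: blocked at fork node A ∈ conditioning set.
  P3: blocked at fork node A ∈ conditioning set.
  P4: blocked at fork node A ∈ conditioning set.
  P5: blocked at fork node A ∈ conditioning set.
  P6: blocked at fork node A ∈ conditioning set.
{A} contains no descendant of L and blocks every backdoor path.
No other singleton works — e.g. {N} leaves P1 open — so {A} is the unique smallest valid adjustment set.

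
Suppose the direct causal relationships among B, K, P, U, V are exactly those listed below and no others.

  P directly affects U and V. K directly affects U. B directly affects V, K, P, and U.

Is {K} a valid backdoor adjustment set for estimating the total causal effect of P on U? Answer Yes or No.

Backdoor paths from P to U (paths whose first edge points into P):
  P1: P <- B -> K -> U
  P2: P <- B -> U
Condition 1 (no descendant of P in the set): holds — descendants of P are {U, V}; none are in {K}.
Condition 2 (every backdoor path blocked by {K}):
  P1: blocked at chain node K ∈ conditioning set.
  P2: open — no interior node is in the conditioning set.
{K} does not satisfy the backdoor criterion.

No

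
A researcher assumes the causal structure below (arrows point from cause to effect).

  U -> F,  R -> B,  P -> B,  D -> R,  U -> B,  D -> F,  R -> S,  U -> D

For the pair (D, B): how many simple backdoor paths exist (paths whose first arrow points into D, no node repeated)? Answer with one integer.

A backdoor path from D to B is any simple undirected path whose first edge points into D (i.e. leaves D via a parent).
Parents of D: {U}.
Enumerating:
  P1: D <- U -> B
That exhausts the simple backdoor paths. Count: 1.

1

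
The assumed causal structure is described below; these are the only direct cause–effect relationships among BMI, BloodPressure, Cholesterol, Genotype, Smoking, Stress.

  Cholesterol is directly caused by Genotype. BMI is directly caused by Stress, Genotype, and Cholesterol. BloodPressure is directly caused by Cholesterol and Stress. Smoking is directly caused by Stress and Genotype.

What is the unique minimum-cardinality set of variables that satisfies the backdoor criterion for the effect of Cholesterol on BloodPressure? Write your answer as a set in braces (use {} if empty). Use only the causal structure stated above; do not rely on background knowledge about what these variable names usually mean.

{}

Variables eligible for adjustment (non-descendants of Cholesterol, excluding Cholesterol and BloodPressure): {Genotype, Smoking, Stress}.
Backdoor paths from Cholesterol to BloodPressure:
  P1: Cholesterol <- Genotype -> BMI <- Stress -> BloodPressure
  P2: Cholesterol <- Genotype -> Smoking <- Stress -> BloodPressure
Each backdoor path contains an unconditioned collider, so every path is already blocked with the empty conditioning set:
  P1: blocked at collider BMI (neither it nor any descendant is in the conditioning set).
  P2: blocked at collider Smoking (neither it nor any descendant is in the conditioning set).
The empty set is therefore the unique smallest valid set.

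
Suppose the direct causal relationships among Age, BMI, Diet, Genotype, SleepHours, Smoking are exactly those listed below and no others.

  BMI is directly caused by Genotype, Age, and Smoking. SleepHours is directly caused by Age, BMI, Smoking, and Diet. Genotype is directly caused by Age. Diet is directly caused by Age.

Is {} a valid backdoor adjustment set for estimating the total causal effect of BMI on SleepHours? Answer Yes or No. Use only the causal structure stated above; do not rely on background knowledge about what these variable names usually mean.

No

Backdoor paths from BMI to SleepHours (paths whose first edge points into BMI):
  P1: BMI <- Smoking -> SleepHours
  P2: BMI <- Age -> Diet -> SleepHours
  P3: BMI <- Age -> SleepHours
  P4: BMI <- Genotype <- Age -> Diet -> SleepHours
  P5: BMI <- Genotype <- Age -> SleepHours
Condition 1 (no descendant of BMI in the set): holds — descendants of BMI are {SleepHours}; none are in {}.
Condition 2 (every backdoor path blocked by {}):
  P1: open — no interior node is in the conditioning set.
  P2: open — no interior node is in the conditioning set.
  P3: open — no interior node is in the conditioning set.
  P4: open — no interior node is in the conditioning set.
  P5: open — no interior node is in the conditioning set.
{} does not satisfy the backdoor criterion.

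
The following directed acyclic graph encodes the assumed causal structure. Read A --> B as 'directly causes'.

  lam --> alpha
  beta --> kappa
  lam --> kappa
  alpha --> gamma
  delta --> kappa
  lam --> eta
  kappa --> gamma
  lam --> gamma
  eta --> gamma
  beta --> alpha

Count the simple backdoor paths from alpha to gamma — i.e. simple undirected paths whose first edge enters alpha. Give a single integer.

A backdoor path from alpha to gamma is any simple undirected path whose first edge points into alpha (i.e. leaves alpha via a parent).
Parents of alpha: {beta, lam}.
Enumerating:
  P1: alpha <- lam -> eta -> gamma
  P2: alpha <- lam -> kappa -> gamma
  P3: alpha <- lam -> gamma
  P4: alpha <- beta -> kappa <- lam -> eta -> gamma
  P5: alpha <- beta -> kappa <- lam -> gamma
  P6: alpha <- beta -> kappa -> gamma
That exhausts the simple backdoor paths. Count: 6.

6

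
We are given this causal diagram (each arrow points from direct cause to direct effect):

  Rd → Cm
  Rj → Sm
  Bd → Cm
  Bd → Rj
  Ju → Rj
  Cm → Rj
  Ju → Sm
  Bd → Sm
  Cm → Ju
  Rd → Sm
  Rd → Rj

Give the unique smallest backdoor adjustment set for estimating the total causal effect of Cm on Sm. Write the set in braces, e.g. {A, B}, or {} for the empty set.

{Bd, Rd}

Variables eligible for adjustment (non-descendants of Cm, excluding Cm and Sm): {Bd, Rd}.
Backdoor paths from Cm to Sm:
  P1: Cm <- Bd -> Rj <- Rd -> Sm
  P2: Cm <- Bd -> Rj <- Ju -> Sm
  P3: Cm <- Bd -> Rj -> Sm
  P4: Cm <- Bd -> Sm
  P5: Cm <- Rd -> Rj <- Bd -> Sm
  P6: Cm <- Rd -> Rj <- Ju -> Sm
  P7: Cm <- Rd -> Rj -> Sm
  P8: Cm <- Rd -> Sm
The empty set is not sufficient: P3 (Cm <- Bd -> Rj -> Sm) has no collider blocking it and no conditioned non-collider, so it is open.
Try {Bd, Rd}:
  P1: blocked at fork node Bd ∈ conditioning set.
  P2: blocked at fork node Bd ∈ conditioning set.
  P3: blocked at fork node Bd ∈ conditioning set.
  P4: blocked at fork node Bd ∈ conditioning set.
  P5: blocked at fork node Rd ∈ conditioning set.
  P6: blocked at fork node Rd ∈ conditioning set.
  P7: blocked at fork node Rd ∈ conditioning set.
  P8: blocked at fork node Rd ∈ conditioning set.
{Bd, Rd} contains no descendant of Cm and blocks every backdoor path.
Every element of {Bd, Rd} is needed (dropping Bd leaves P3 open; dropping Rd leaves P7 open), so no proper subset is valid.
Among all size-2 subsets of the eligible variables, only {Bd, Rd} blocks every backdoor path, so it is the unique smallest valid adjustment set.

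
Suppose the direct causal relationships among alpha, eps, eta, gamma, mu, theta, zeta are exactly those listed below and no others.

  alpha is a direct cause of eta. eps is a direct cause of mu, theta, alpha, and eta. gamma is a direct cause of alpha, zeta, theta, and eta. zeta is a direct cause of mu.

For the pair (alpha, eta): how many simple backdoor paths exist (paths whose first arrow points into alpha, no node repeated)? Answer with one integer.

A backdoor path from alpha to eta is any simple undirected path whose first edge points into alpha (i.e. leaves alpha via a parent).
Parents of alpha: {eps, gamma}.
Enumerating:
  P1: alpha <- gamma -> zeta -> mu <- eps -> eta
  P2: alpha <- gamma -> theta <- eps -> eta
  P3: alpha <- gamma -> eta
  P4: alpha <- eps -> theta <- gamma -> eta
  P5: alpha <- eps -> mu <- zeta <- gamma -> eta
  P6: alpha <- eps -> eta
That exhausts the simple backdoor paths. Count: 6.

6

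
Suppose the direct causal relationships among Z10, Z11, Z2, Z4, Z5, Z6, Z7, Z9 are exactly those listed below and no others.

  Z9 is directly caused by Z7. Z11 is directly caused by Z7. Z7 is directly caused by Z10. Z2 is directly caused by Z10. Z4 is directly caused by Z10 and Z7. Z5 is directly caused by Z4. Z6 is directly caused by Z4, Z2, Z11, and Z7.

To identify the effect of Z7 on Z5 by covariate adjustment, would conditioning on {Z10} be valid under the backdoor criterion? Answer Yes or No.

Yes

Backdoor paths from Z7 to Z5 (paths whose first edge points into Z7):
  P1: Z7 <- Z10 -> Z2 -> Z6 <- Z4 -> Z5
  P2: Z7 <- Z10 -> Z4 -> Z5
Condition 1 (no descendant of Z7 in the set): holds — descendants of Z7 are {Z11, Z4, Z5, Z6, Z9}; none are in {Z10}.
Condition 2 (every backdoor path blocked by {Z10}):
  P1: blocked at fork node Z10 ∈ conditioning set.
  P2: blocked at fork node Z10 ∈ conditioning set.
{Z10} satisfies the backdoor criterion.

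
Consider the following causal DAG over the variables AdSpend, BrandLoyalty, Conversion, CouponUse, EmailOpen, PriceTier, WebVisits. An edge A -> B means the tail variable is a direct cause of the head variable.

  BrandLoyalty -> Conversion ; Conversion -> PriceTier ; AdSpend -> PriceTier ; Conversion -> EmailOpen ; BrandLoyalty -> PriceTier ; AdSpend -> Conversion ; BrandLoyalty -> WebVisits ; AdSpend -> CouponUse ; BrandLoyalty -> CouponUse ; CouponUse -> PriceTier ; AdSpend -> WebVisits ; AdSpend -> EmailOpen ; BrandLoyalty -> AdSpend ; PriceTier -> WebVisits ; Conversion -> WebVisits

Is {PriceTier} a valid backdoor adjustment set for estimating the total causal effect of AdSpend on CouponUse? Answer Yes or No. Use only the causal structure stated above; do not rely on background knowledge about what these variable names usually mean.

No

Backdoor paths from AdSpend to CouponUse (paths whose first edge points into AdSpend):
  P1: AdSpend <- BrandLoyalty -> CouponUse
  P2: AdSpend <- BrandLoyalty -> Conversion -> PriceTier <- CouponUse
  P3: AdSpend <- BrandLoyalty -> Conversion -> WebVisits <- PriceTier <- CouponUse
  P4: AdSpend <- BrandLoyalty -> PriceTier <- CouponUse
  P5: AdSpend <- BrandLoyalty -> WebVisits <- Conversion -> PriceTier <- CouponUse
  P6: AdSpend <- BrandLoyalty -> WebVisits <- PriceTier <- CouponUse
Condition 1 (no descendant of AdSpend in the set): FAILS — PriceTier is a descendant of AdSpend.
Condition 2 (every backdoor path blocked by {PriceTier}):
  P1: open — no interior node is in the conditioning set.
  P2: open — collider(s) PriceTier are conditioned on (or have a conditioned descendant) and no non-collider on the path is in the set.
  P3: blocked at collider WebVisits (neither it nor any descendant is in the conditioning set).
  P4: open — collider(s) PriceTier are conditioned on (or have a conditioned descendant) and no non-collider on the path is in the set.
  P5: blocked at collider WebVisits (neither it nor any descendant is in the conditioning set).
  P6: blocked at collider WebVisits (neither it nor any descendant is in the conditioning set).
{PriceTier} does not satisfy the backdoor criterion.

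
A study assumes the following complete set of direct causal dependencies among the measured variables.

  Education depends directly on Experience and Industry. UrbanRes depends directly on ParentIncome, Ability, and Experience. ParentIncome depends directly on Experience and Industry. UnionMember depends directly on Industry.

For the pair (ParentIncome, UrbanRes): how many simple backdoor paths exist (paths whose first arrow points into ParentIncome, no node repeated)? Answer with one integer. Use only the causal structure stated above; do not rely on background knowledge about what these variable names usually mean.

2

A backdoor path from ParentIncome to UrbanRes is any simple undirected path whose first edge points into ParentIncome (i.e. leaves ParentIncome via a parent).
Parents of ParentIncome: {Experience, Industry}.
Enumerating:
  P1: ParentIncome <- Experience -> UrbanRes
  P2: ParentIncome <- Industry -> Education <- Experience -> UrbanRes
That exhausts the simple backdoor paths. Count: 2.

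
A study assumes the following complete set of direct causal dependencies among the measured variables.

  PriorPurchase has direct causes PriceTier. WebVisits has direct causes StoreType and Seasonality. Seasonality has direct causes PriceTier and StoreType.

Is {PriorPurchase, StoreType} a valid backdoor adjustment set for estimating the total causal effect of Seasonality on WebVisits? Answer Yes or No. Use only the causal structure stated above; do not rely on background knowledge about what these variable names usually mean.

Backdoor paths from Seasonality to WebVisits (paths whose first edge points into Seasonality):
  P1: Seasonality <- StoreType -> WebVisits
Condition 1 (no descendant of Seasonality in the set): holds — descendants of Seasonality are {WebVisits}; none are in {PriorPurchase, StoreType}.
Condition 2 (every backdoor path blocked by {PriorPurchase, StoreType}):
  P1: blocked at fork node StoreType ∈ conditioning set.
{PriorPurchase, StoreType} satisfies the backdoor criterion.

Yes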